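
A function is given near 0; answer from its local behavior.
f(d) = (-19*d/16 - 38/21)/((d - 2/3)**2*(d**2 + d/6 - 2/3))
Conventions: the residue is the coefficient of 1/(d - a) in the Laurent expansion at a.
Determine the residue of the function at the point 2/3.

The residue is 18297/56.

At the order-2 pole 2/3 set g(d) = (d - (2/3))^2*f(d) = (-19*d/16 - 38/21)/(d**2 + d/6 - 2/3).
Order-2 pole: residue = g'(a); g'(2/3) = 18297/56, so the residue is 18297/56.


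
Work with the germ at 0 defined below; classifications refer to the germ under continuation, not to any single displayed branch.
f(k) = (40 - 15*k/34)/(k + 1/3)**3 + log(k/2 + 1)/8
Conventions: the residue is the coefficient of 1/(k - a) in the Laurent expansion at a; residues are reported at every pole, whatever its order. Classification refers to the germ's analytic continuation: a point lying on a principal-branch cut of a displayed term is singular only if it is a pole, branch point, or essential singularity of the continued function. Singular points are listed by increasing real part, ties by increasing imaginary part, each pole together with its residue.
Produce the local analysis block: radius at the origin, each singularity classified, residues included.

Denominator factor (k + 1/3)^3: pole of order 3 at -1/3, modulus 1/3.
Branch term (1/8)*log(1 - k/(-2)): its argument vanishes at k = -2, a logarithmic branch point, modulus 2.
The radius of convergence is the smallest modulus among the singular points: 1/3.
The branch term is analytic at -1/3 and contributes nothing to the residue; only the rational part matters.
At the order-3 pole -1/3 set g(k) = (k - (-1/3))^3*(rational part) = 40 - 15*k/34.
Order-3 pole: residue = g''(a)/2; g''(-1/3) = 0, so the residue is 0.
List the singular points by increasing real part (a conjugate pair: the negative imaginary part first).

Radius of convergence at 0: 1/3.
At -2: a logarithmic branch point.
At -1/3: a pole of order 3; residue 0.


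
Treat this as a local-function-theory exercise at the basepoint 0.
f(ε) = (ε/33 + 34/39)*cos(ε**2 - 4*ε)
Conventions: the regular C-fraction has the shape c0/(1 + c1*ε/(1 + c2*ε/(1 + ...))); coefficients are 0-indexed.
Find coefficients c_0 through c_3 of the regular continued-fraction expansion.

Taylor coefficients (expand at 0): a_0 = 34/39, a_1 = 1/33, a_2 = -272/39, a_3 = 464/143.
c0 = a_0 = 34/39. Peel one level at a time: if S = 1 + c*ε/S' with S'(0) = 1, then c is the ε-coefficient of S and S' = c*ε/(S - 1).
S_1 = c0/f = 1 + (-13/374)*ε + (1119177/139876)*ε^2 + ...; c1 = -13/374.
S_2 = c1*ε/(S_1 - 1) = 1 + (1119177/4862)*ε + (8933968/169)*ε^2 + ...; c2 = 1119177/4862.
S_3 = c2*ε/(S_2 - 1) = 1 + (-3341304032/14549301)*ε + ...; c3 = -3341304032/14549301.

The regular C-fraction coefficients are [34/39, -13/374, 1119177/4862, -3341304032/14549301].


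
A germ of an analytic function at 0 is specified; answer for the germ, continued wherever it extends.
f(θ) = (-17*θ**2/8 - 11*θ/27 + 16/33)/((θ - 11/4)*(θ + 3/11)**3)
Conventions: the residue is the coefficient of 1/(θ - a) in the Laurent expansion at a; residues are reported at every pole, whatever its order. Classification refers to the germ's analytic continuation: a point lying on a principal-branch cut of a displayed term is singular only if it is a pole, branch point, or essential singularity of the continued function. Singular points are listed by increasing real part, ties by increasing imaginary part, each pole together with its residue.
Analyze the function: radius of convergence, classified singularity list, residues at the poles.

Denominator factor (θ - 11/4): pole of order 1 at 11/4, modulus 11/4.
Denominator factor (θ + 3/11)^3: pole of order 3 at -3/11, modulus 3/11.
The radius of convergence is the smallest modulus among the singular points: 3/11.
At the order-3 pole -3/11 set g(θ) = (θ - (-3/11))^3*f(θ) = (-17*θ**2/8 - 11*θ/27 + 16/33)/(θ - 11/4).
Order-3 pole: residue = g''(a)/2; g''(-3/11) = 1568281/1296351, so the residue is 1568281/2592702.
At the order-1 pole 11/4 set g(θ) = (θ - (11/4))*f(θ) = (-17*θ**2/8 - 11*θ/27 + 16/33)/(θ + 3/11)**3.
Simple pole: residue = g(a) at a = 11/4, which is -1568281/2592702.
List the singular points by increasing real part (a conjugate pair: the negative imaginary part first).

Radius of convergence at 0: 3/11.
At -3/11: a pole of order 3; residue 1568281/2592702.
At 11/4: a pole of order 1; residue -1568281/2592702.


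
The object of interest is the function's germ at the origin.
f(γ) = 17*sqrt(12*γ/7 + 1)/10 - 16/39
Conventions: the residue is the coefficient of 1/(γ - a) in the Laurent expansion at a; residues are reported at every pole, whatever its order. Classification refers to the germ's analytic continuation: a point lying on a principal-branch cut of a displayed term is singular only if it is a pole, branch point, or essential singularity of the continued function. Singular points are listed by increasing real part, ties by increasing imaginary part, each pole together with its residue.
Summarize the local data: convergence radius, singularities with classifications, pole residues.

Radius of convergence at 0: 7/12.
At -7/12: an algebraic (square-root) branch point.

Branch term (17/10)*sqrt(1 - γ/(-7/12)): its argument vanishes at γ = -7/12, a square-root branch point, modulus 7/12.
The radius of convergence is the smallest modulus among the singular points: 7/12.


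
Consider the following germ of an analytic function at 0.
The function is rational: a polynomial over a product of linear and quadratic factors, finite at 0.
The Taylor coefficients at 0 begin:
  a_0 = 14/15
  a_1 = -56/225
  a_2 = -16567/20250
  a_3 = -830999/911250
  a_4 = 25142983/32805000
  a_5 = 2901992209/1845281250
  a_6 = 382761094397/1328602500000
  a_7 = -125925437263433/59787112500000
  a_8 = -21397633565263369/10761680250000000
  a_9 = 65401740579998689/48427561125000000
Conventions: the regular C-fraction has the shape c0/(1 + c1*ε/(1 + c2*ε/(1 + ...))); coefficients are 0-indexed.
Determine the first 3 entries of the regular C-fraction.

The regular C-fraction coefficients are [14/15, 4/15, -17911/5040].


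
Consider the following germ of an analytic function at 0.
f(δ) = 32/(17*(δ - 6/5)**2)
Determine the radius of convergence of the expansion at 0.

Denominator factor (δ - 6/5)^2: pole of order 2 at 6/5, modulus 6/5.
The radius of convergence is the smallest modulus among the singular points: 6/5.

The radius of convergence is 6/5.


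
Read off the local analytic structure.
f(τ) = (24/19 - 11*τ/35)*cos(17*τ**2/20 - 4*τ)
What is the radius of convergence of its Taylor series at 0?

The radius of convergence is infinite.

The factor cos(17*τ**2/20 - 4*τ) is entire and contributes no finite singular point.
The polynomial part has no poles.
No finite singular points: the Taylor series at 0 converges everywhere.


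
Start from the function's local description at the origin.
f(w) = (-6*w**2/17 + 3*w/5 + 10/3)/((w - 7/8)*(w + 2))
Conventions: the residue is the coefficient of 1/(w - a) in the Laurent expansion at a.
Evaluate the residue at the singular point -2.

The residue is -64/255.

At the order-1 pole -2 set g(w) = (w - (-2))*f(w) = (-6*w**2/17 + 3*w/5 + 10/3)/(w - 7/8).
Simple pole: residue = g(a) at a = -2, which is -64/255.


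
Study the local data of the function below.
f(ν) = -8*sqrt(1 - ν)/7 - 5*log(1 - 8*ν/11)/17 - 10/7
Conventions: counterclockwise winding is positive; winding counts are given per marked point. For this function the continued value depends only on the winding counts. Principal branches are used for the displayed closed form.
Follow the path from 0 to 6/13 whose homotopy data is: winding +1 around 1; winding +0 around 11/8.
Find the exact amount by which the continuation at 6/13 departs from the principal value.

Continued minus principal equals (16/91)*sqrt(91).

The rational part is single-valued and drops out of the difference; each branch term changes only by its own monodromy.
(-8/7)*sqrt(1 - ν/(1)): winding +1 is odd, the square root flips sign, contributing -2*(-8/7)*sqrt(1 - (6/13)/(1)) = -2*(-8/7)*sqrt(7/13) = (16/91)*sqrt(91).
(-5/17)*log(1 - ν/(11/8)): winding 0 around 11/8, so this term returns to its principal value, contribution 0.
Summing the contributions at ν = 6/13 gives (16/91)*sqrt(91).


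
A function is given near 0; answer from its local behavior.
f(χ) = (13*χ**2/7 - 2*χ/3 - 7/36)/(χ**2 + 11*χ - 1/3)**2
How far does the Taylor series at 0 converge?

Denominator factor (χ**2 + 11*χ - 1/3)^2: discriminant 367/3, real irrational roots -11/2 + (1/6)*sqrt(1101) and -11/2 - (1/6)*sqrt(1101); poles of order 2, moduli -11/2 + (1/6)*sqrt(1101) and 11/2 + (1/6)*sqrt(1101).
The radius of convergence is the smallest modulus among the singular points: -11/2 + (1/6)*sqrt(1101).

The radius of convergence is -11/2 + (1/6)*sqrt(1101).


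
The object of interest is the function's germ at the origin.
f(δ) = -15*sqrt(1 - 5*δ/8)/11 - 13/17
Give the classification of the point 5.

The point is a regular point.

There is no denominator, hence no pole anywhere.
Branch term sqrt(1 - δ/(8/5)): argument at 5 is -17/8, nonzero, so 5 is not its branch point (a point on a principal cut is still regular for the continued germ).
So the germ continues analytically to 5.


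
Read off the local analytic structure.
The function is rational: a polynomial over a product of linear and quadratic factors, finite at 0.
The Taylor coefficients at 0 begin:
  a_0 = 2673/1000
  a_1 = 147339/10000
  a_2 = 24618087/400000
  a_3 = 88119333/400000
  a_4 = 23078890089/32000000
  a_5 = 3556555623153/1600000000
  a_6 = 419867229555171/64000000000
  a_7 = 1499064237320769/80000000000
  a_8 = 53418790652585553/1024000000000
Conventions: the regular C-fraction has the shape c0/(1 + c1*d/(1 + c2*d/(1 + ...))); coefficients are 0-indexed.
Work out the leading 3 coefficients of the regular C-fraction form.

Taylor coefficients (read off): a_0 = 2673/1000, a_1 = 147339/10000, a_2 = 24618087/400000.
c0 = a_0 = 2673/1000. Peel one level at a time: if S = 1 + c*d/S' with S'(0) = 1, then c is the d-coefficient of S and S' = c*d/(S - 1).
S_1 = c0/f = 1 + (-1819/330)*d + (3205453/435600)*d^2 + ...; c1 = -1819/330.
S_2 = c1*d/(S_1 - 1) = 1 + (3205453/2401080)*d + ...; c2 = 3205453/2401080.

The regular C-fraction coefficients are [2673/1000, -1819/330, 3205453/2401080].


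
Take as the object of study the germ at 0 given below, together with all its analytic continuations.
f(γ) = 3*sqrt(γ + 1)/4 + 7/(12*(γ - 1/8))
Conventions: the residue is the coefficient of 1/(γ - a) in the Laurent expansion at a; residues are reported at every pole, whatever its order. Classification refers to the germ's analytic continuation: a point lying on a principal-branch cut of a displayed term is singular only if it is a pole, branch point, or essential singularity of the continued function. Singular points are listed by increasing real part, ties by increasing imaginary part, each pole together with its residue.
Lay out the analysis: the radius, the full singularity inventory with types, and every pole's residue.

Radius of convergence at 0: 1/8.
At -1: an algebraic (square-root) branch point.
At 1/8: a pole of order 1; residue 7/12.

Denominator factor (γ - 1/8): pole of order 1 at 1/8, modulus 1/8.
Branch term (3/4)*sqrt(1 - γ/(-1)): its argument vanishes at γ = -1, a square-root branch point, modulus 1.
The radius of convergence is the smallest modulus among the singular points: 1/8.
The branch term is analytic at 1/8 and contributes nothing to the residue; only the rational part matters.
At the order-1 pole 1/8 set g(γ) = (γ - (1/8))*(rational part) = 7/12.
Simple pole: residue = g(a) at a = 1/8, which is 7/12.
List the singular points by increasing real part (a conjugate pair: the negative imaginary part first).


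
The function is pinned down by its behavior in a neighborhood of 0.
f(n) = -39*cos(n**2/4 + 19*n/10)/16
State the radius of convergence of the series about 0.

The radius of convergence is infinite.

The factor cos(n**2/4 + 19*n/10) is entire and contributes no finite singular point.
The polynomial part has no poles.
No finite singular points: the Taylor series at 0 converges everywhere.


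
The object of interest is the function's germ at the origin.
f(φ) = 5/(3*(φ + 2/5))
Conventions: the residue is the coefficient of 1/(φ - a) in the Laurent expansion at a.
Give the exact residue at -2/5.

At the order-1 pole -2/5 set g(φ) = (φ - (-2/5))*f(φ) = 5/3.
Simple pole: residue = g(a) at a = -2/5, which is 5/3.

The residue is 5/3.


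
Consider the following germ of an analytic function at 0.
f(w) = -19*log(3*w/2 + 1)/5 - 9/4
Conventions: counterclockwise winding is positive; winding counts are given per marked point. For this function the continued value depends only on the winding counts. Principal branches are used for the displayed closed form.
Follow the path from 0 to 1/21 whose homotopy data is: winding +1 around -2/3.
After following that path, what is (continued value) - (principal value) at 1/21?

The rational part is single-valued and drops out of the difference; each branch term changes only by its own monodromy.
(-19/5)*log(1 - w/(-2/3)): each positive loop around -2/3 adds 2*pi*i to the log, so winding +1 contributes (-19/5)*(1)*2*pi*i = -(38/5)*pi*i.
Summing the contributions at w = 1/21 gives -(38/5)*pi*i.

Continued minus principal equals -(38/5)*pi*i.


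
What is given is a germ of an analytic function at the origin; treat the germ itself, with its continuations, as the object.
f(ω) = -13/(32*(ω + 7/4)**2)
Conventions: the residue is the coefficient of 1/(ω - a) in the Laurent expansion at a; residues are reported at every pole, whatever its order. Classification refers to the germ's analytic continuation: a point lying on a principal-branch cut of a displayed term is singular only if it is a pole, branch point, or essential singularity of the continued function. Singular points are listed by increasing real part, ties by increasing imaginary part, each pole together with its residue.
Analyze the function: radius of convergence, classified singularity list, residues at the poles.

Denominator factor (ω + 7/4)^2: pole of order 2 at -7/4, modulus 7/4.
The radius of convergence is the smallest modulus among the singular points: 7/4.
At the order-2 pole -7/4 set g(ω) = (ω - (-7/4))^2*f(ω) = -13/32.
Order-2 pole: residue = g'(a); g'(-7/4) = 0, so the residue is 0.

Radius of convergence at 0: 7/4.
At -7/4: a pole of order 2; residue 0.


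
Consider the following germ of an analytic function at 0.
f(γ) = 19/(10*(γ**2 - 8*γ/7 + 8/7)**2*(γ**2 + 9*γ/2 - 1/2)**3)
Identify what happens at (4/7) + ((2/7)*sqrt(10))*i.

The point is a pole of order 2.

The denominator factor γ**2 - 8*γ/7 + 8/7 vanishes at (4/7) + ((2/7)*sqrt(10))*i and appears to the power 2; the numerator there equals 19/10, nonzero, and no other factor vanishes.
Hence a pole whose order is the multiplicity, 2.


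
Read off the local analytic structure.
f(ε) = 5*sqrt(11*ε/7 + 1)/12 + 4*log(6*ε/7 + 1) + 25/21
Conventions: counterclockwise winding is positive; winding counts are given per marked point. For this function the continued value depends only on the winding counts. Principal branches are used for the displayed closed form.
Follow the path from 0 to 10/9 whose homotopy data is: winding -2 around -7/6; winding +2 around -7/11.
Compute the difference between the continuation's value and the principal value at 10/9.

The rational part is single-valued and drops out of the difference; each branch term changes only by its own monodromy.
(5/12)*sqrt(1 - ε/(-7/11)): winding +2 is even, the square root returns to the same sheet, contribution 0.
(4)*log(1 - ε/(-7/6)): each positive loop around -7/6 adds 2*pi*i to the log, so winding -2 contributes (4)*(-2)*2*pi*i = -(16)*pi*i.
Summing the contributions at ε = 10/9 gives -(16)*pi*i.

Continued minus principal equals -(16)*pi*i.


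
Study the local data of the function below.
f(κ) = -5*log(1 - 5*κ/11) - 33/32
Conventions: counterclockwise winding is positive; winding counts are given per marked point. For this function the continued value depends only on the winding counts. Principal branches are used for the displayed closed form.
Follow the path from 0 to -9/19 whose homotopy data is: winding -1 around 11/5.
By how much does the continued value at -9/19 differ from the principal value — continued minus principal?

Continued minus principal equals (10)*pi*i.

The rational part is single-valued and drops out of the difference; each branch term changes only by its own monodromy.
(-5)*log(1 - κ/(11/5)): each positive loop around 11/5 adds 2*pi*i to the log, so winding -1 contributes (-5)*(-1)*2*pi*i = (10)*pi*i.
Summing the contributions at κ = -9/19 gives (10)*pi*i.


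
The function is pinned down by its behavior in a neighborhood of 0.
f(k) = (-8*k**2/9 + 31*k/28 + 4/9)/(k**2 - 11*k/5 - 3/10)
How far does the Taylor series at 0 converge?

Denominator factor (k**2 - 11*k/5 - 3/10): discriminant 151/25, real irrational roots 11/10 + (1/10)*sqrt(151) and 11/10 - (1/10)*sqrt(151); poles of order 1, moduli 11/10 + (1/10)*sqrt(151) and -11/10 + (1/10)*sqrt(151).
The radius of convergence is the smallest modulus among the singular points: -11/10 + (1/10)*sqrt(151).

The radius of convergence is -11/10 + (1/10)*sqrt(151).


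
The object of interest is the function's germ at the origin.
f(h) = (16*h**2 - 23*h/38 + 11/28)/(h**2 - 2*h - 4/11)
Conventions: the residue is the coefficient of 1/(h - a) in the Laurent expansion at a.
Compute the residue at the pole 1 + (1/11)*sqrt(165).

The factor h**2 - 2*h - 4/11 splits as (h - a)(h - a') with a = 1 + (1/11)*sqrt(165), a' = 1 - (1/11)*sqrt(165). At the order-1 pole a set g(h) = (h - a)*f(h) = [16*h**2 - 23*h/38 + 11/28] / (h - a').
Simple pole: residue = g(a) at a = 1 + (1/11)*sqrt(165), which is 1193/76 + (220069/175560)*sqrt(165).

The residue is 1193/76 + (220069/175560)*sqrt(165).


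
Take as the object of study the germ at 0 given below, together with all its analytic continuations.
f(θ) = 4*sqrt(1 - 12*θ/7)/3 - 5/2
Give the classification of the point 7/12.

The term (4/3)*sqrt(1 - θ/(7/12)) has argument 1 - 7/12/(7/12) = 0 at 7/12: a square-root (algebraic, two-sheeted) branch point; the remaining terms are analytic or single-valued there.

The point is an algebraic (square-root) branch point.


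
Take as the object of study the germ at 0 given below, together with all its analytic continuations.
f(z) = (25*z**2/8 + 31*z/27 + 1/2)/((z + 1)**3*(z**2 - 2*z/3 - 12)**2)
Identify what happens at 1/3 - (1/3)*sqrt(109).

The point is a pole of order 2.

The denominator factor z**2 - 2*z/3 - 12 vanishes at 1/3 - (1/3)*sqrt(109) and appears to the power 2; the numerator there equals 12661/324 - (349/324)*sqrt(109), nonzero, and no other factor vanishes.
Hence a pole whose order is the multiplicity, 2.


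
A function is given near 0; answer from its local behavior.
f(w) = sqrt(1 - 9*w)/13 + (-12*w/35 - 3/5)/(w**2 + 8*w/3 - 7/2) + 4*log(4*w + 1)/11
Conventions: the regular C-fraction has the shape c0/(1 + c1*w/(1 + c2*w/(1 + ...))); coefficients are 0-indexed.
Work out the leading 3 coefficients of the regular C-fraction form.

The regular C-fraction coefficients are [113/455, -13383/2486, 11143689745/1397345796].

Taylor coefficients (expand at 0): a_0 = 113/455, a_1 = 13383/10010, a_2 = -2913349/840840.
c0 = a_0 = 113/455. Peel one level at a time: if S = 1 + c*w/S' with S'(0) = 1, then c is the w-coefficient of S and S' = c*w/(S - 1).
S_1 = c0/f = 1 + (-13383/2486)*w + (11143689745/259568232)*w^2 + ...; c1 = -13383/2486.
S_2 = c1*w/(S_1 - 1) = 1 + (11143689745/1397345796)*w + ...; c2 = 11143689745/1397345796.


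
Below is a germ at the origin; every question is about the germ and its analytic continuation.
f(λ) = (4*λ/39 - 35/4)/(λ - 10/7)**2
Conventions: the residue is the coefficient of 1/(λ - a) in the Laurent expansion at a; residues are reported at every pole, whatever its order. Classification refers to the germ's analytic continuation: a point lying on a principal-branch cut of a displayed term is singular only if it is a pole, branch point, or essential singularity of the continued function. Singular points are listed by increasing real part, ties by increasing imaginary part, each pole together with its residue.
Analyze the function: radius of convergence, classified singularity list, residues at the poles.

Denominator factor (λ - 10/7)^2: pole of order 2 at 10/7, modulus 10/7.
The radius of convergence is the smallest modulus among the singular points: 10/7.
At the order-2 pole 10/7 set g(λ) = (λ - (10/7))^2*f(λ) = 4*λ/39 - 35/4.
Order-2 pole: residue = g'(a); g'(10/7) = 4/39, so the residue is 4/39.

Radius of convergence at 0: 10/7.
At 10/7: a pole of order 2; residue 4/39.


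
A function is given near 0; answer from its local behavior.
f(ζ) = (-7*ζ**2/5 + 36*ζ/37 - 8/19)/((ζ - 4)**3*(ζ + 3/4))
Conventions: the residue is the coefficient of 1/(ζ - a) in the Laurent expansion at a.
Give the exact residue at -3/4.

The residue is 436036/24109385.

At the order-1 pole -3/4 set g(ζ) = (ζ - (-3/4))*f(ζ) = (-7*ζ**2/5 + 36*ζ/37 - 8/19)/(ζ - 4)**3.
Simple pole: residue = g(a) at a = -3/4, which is 436036/24109385.


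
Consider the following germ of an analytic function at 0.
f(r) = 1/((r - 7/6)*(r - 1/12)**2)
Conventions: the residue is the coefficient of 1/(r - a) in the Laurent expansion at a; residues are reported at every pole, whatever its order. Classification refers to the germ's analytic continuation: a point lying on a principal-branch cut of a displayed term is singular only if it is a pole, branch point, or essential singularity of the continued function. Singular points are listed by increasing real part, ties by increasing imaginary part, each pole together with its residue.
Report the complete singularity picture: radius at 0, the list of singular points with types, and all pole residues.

Radius of convergence at 0: 1/12.
At 1/12: a pole of order 2; residue -144/169.
At 7/6: a pole of order 1; residue 144/169.

Denominator factor (r - 7/6): pole of order 1 at 7/6, modulus 7/6.
Denominator factor (r - 1/12)^2: pole of order 2 at 1/12, modulus 1/12.
The radius of convergence is the smallest modulus among the singular points: 1/12.
At the order-2 pole 1/12 set g(r) = (r - (1/12))^2*f(r) = 1/(r - 7/6).
Order-2 pole: residue = g'(a); g'(1/12) = -144/169, so the residue is -144/169.
At the order-1 pole 7/6 set g(r) = (r - (7/6))*f(r) = (r - 1/12)**(-2).
Simple pole: residue = g(a) at a = 7/6, which is 144/169.
List the singular points by increasing real part (a conjugate pair: the negative imaginary part first).


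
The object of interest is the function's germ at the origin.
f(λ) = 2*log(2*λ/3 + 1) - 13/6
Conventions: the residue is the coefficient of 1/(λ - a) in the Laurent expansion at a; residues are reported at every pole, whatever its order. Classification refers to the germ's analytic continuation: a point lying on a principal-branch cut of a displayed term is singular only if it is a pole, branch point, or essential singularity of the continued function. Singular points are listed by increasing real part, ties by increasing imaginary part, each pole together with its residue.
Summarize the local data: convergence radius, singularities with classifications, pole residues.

Radius of convergence at 0: 3/2.
At -3/2: a logarithmic branch point.

Branch term (2)*log(1 - λ/(-3/2)): its argument vanishes at λ = -3/2, a logarithmic branch point, modulus 3/2.
The radius of convergence is the smallest modulus among the singular points: 3/2.


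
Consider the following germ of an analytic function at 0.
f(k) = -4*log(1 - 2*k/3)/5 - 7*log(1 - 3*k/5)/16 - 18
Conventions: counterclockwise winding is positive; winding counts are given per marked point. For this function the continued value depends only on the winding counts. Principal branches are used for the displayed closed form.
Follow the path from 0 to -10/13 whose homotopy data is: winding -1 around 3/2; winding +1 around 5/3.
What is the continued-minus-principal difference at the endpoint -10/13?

The rational part is single-valued and drops out of the difference; each branch term changes only by its own monodromy.
(-7/16)*log(1 - k/(5/3)): each positive loop around 5/3 adds 2*pi*i to the log, so winding +1 contributes (-7/16)*(1)*2*pi*i = -(7/8)*pi*i.
(-4/5)*log(1 - k/(3/2)): each positive loop around 3/2 adds 2*pi*i to the log, so winding -1 contributes (-4/5)*(-1)*2*pi*i = (8/5)*pi*i.
Summing the contributions at k = -10/13 gives (29/40)*pi*i.

Continued minus principal equals (29/40)*pi*i.


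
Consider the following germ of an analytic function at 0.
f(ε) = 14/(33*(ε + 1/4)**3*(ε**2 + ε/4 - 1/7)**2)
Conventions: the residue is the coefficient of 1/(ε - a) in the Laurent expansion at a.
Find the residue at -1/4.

At the order-3 pole -1/4 set g(ε) = (ε - (-1/4))^3*f(ε) = 14/(33*(ε**2 + ε/4 - 1/7)**2).
Order-3 pole: residue = g''(a)/2; g''(-1/4) = 127253/132, so the residue is 127253/264.

The residue is 127253/264.


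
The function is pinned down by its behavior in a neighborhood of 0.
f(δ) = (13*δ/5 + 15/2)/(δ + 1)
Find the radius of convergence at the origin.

Denominator factor (δ + 1): pole of order 1 at -1, modulus 1.
The radius of convergence is the smallest modulus among the singular points: 1.

The radius of convergence is 1.


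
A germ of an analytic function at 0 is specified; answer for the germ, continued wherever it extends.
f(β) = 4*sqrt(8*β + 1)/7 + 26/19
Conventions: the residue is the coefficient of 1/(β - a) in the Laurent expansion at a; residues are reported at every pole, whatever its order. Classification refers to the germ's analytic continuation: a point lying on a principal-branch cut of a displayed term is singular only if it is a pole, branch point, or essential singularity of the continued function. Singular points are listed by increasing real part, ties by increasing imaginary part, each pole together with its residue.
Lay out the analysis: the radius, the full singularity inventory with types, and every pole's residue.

Radius of convergence at 0: 1/8.
At -1/8: an algebraic (square-root) branch point.

Branch term (4/7)*sqrt(1 - β/(-1/8)): its argument vanishes at β = -1/8, a square-root branch point, modulus 1/8.
The radius of convergence is the smallest modulus among the singular points: 1/8.


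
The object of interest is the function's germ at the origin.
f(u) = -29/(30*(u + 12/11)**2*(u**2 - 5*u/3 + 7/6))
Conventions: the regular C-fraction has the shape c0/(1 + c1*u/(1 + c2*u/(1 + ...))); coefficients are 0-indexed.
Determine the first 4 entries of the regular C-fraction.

The regular C-fraction coefficients are [-3509/5040, 17/42, 929/408, -710449/379032].

Taylor coefficients (expand at 0): a_0 = -3509/5040, a_1 = 59653/211680, a_2 = -2986159/3951360, a_3 = 123064139/149361408.
c0 = a_0 = -3509/5040. Peel one level at a time: if S = 1 + c*u/S' with S'(0) = 1, then c is the u-coefficient of S and S' = c*u/(S - 1).
S_1 = c0/f = 1 + (17/42)*u + (-929/1008)*u^2 + ...; c1 = 17/42.
S_2 = c1*u/(S_1 - 1) = 1 + (929/408)*u + (710449/166464)*u^2 + ...; c2 = 929/408.
S_3 = c2*u/(S_2 - 1) = 1 + (-710449/379032)*u + ...; c3 = -710449/379032.


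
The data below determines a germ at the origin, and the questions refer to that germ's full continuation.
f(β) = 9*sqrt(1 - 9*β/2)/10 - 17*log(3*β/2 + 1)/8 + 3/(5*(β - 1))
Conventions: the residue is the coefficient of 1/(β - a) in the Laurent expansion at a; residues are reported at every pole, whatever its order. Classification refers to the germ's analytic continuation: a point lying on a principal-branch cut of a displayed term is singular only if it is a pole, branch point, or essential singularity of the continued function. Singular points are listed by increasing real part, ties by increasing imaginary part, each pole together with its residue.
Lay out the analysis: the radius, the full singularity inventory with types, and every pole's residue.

Radius of convergence at 0: 2/9.
At -2/3: a logarithmic branch point.
At 2/9: an algebraic (square-root) branch point.
At 1: a pole of order 1; residue 3/5.

Denominator factor (β - 1): pole of order 1 at 1, modulus 1.
Branch term (-17/8)*log(1 - β/(-2/3)): its argument vanishes at β = -2/3, a logarithmic branch point, modulus 2/3.
Branch term (9/10)*sqrt(1 - β/(2/9)): its argument vanishes at β = 2/9, a square-root branch point, modulus 2/9.
The radius of convergence is the smallest modulus among the singular points: 2/9.
The branch terms are analytic at 1 and contribute nothing to the residue; only the rational part matters.
At the order-1 pole 1 set g(β) = (β - (1))*(rational part) = 3/5.
Simple pole: residue = g(a) at a = 1, which is 3/5.
List the singular points by increasing real part (a conjugate pair: the negative imaginary part first).


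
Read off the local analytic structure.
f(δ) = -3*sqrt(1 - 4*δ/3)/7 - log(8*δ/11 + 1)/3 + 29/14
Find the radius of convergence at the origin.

The radius of convergence is 3/4.

Branch term (-1/3)*log(1 - δ/(-11/8)): its argument vanishes at δ = -11/8, a logarithmic branch point, modulus 11/8.
Branch term (-3/7)*sqrt(1 - δ/(3/4)): its argument vanishes at δ = 3/4, a square-root branch point, modulus 3/4.
The radius of convergence is the smallest modulus among the singular points: 3/4.


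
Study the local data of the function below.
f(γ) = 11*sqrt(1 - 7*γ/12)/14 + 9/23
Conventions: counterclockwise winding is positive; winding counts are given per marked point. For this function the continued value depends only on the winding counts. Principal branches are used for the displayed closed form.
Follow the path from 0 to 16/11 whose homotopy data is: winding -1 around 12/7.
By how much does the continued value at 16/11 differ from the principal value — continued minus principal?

Continued minus principal equals -(1/21)*sqrt(165).

The rational part is single-valued and drops out of the difference; each branch term changes only by its own monodromy.
(11/14)*sqrt(1 - γ/(12/7)): winding -1 is odd, the square root flips sign, contributing -2*(11/14)*sqrt(1 - (16/11)/(12/7)) = -2*(11/14)*sqrt(5/33) = -(1/21)*sqrt(165).
Summing the contributions at γ = 16/11 gives -(1/21)*sqrt(165).


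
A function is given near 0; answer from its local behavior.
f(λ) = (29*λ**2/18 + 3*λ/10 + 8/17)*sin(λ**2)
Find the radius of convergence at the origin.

The factor sin(λ**2) is entire and contributes no finite singular point.
The polynomial part has no poles.
No finite singular points: the Taylor series at 0 converges everywhere.

The radius of convergence is infinite.


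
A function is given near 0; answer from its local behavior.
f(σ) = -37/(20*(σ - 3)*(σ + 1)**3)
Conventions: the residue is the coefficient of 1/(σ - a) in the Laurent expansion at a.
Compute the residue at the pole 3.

At the order-1 pole 3 set g(σ) = (σ - (3))*f(σ) = -37/(20*(σ + 1)**3).
Simple pole: residue = g(a) at a = 3, which is -37/1280.

The residue is -37/1280.


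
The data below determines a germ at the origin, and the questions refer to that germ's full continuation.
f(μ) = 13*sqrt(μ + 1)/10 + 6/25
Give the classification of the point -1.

The point is an algebraic (square-root) branch point.

The term (13/10)*sqrt(1 - μ/(-1)) has argument 1 - -1/(-1) = 0 at -1: a square-root (algebraic, two-sheeted) branch point; the remaining terms are analytic or single-valued there.


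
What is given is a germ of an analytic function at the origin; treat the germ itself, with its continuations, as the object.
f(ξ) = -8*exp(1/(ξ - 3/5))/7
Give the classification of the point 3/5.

The point is an essential singularity.

The exponent 1/(ξ - (3/5)) has a pole at 3/5, so exp(1/(ξ - (3/5))) takes every nonzero value near it: an essential singularity (not a pole of any order).


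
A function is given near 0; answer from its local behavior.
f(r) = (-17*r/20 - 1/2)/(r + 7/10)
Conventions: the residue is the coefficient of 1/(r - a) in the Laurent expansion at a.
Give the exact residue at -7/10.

The residue is 19/200.

At the order-1 pole -7/10 set g(r) = (r - (-7/10))*f(r) = -17*r/20 - 1/2.
Simple pole: residue = g(a) at a = -7/10, which is 19/200.


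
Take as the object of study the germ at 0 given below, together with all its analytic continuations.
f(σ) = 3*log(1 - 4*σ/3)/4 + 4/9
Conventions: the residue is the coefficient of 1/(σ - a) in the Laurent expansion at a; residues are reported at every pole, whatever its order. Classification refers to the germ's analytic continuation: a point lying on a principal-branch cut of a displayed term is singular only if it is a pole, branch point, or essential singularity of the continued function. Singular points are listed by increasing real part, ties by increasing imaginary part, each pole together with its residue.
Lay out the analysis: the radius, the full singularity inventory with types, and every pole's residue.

Branch term (3/4)*log(1 - σ/(3/4)): its argument vanishes at σ = 3/4, a logarithmic branch point, modulus 3/4.
The radius of convergence is the smallest modulus among the singular points: 3/4.

Radius of convergence at 0: 3/4.
At 3/4: a logarithmic branch point.


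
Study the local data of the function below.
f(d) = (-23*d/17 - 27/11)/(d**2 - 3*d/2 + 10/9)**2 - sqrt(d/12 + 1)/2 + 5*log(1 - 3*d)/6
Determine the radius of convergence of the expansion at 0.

The radius of convergence is 1/3.

Denominator factor (d**2 - 3*d/2 + 10/9)^2: discriminant -79/36, complex-conjugate roots (3/4) + ((1/12)*sqrt(79))*i and (3/4) - ((1/12)*sqrt(79))*i; poles of order 2, moduli (1/3)*sqrt(10) and (1/3)*sqrt(10).
Branch term (-1/2)*sqrt(1 - d/(-12)): its argument vanishes at d = -12, a square-root branch point, modulus 12.
Branch term (5/6)*log(1 - d/(1/3)): its argument vanishes at d = 1/3, a logarithmic branch point, modulus 1/3.
The radius of convergence is the smallest modulus among the singular points: 1/3.


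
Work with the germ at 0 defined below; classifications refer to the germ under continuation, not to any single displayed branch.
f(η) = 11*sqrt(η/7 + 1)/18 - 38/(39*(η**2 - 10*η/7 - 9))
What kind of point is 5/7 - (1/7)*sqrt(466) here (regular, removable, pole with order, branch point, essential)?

The point is a pole of order 1.

The denominator factor η**2 - 10*η/7 - 9 vanishes at 5/7 - (1/7)*sqrt(466) and appears to the power 1; the numerator there equals -38/39, nonzero, and no other factor vanishes.
The branch terms are analytic at this point.
Hence a pole whose order is the multiplicity, 1.


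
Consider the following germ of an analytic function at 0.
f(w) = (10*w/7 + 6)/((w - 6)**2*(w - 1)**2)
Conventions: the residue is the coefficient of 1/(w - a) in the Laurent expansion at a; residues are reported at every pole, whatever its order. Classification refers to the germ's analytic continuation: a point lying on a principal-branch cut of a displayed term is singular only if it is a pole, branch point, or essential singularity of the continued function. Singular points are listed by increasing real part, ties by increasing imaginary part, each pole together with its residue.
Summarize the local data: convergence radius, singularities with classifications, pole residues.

Denominator factor (w - 1)^2: pole of order 2 at 1, modulus 1.
Denominator factor (w - 6)^2: pole of order 2 at 6, modulus 6.
The radius of convergence is the smallest modulus among the singular points: 1.
At the order-2 pole 1 set g(w) = (w - (1))^2*f(w) = (10*w/7 + 6)/(w - 6)**2.
Order-2 pole: residue = g'(a); g'(1) = 22/125, so the residue is 22/125.
At the order-2 pole 6 set g(w) = (w - (6))^2*f(w) = (10*w/7 + 6)/(w - 1)**2.
Order-2 pole: residue = g'(a); g'(6) = -22/125, so the residue is -22/125.
List the singular points by increasing real part (a conjugate pair: the negative imaginary part first).

Radius of convergence at 0: 1.
At 1: a pole of order 2; residue 22/125.
At 6: a pole of order 2; residue -22/125.


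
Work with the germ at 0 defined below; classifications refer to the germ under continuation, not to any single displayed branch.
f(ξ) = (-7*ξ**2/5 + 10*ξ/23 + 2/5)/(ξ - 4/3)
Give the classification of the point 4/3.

The point is a pole of order 1.

The denominator factor ξ - 4/3 vanishes at 4/3 and appears to the power 1; the numerator there equals -1562/1035, nonzero, and no other factor vanishes.
Hence a pole whose order is the multiplicity, 1.


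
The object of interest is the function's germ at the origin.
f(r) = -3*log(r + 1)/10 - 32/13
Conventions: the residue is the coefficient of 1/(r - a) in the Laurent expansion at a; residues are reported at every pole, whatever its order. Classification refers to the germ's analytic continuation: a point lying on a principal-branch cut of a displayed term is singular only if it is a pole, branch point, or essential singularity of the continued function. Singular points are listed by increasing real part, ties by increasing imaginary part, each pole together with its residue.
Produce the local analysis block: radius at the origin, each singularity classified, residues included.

Branch term (-3/10)*log(1 - r/(-1)): its argument vanishes at r = -1, a logarithmic branch point, modulus 1.
The radius of convergence is the smallest modulus among the singular points: 1.

Radius of convergence at 0: 1.
At -1: a logarithmic branch point.


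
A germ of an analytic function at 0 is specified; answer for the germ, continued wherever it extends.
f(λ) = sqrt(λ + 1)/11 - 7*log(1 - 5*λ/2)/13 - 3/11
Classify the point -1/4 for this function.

There is no denominator, hence no pole anywhere.
Branch term sqrt(1 - λ/(-1)): argument at -1/4 is 3/4, nonzero, so -1/4 is not its branch point (a point on a principal cut is still regular for the continued germ).
Branch term log(1 - λ/(2/5)): argument at -1/4 is 13/8, nonzero, so -1/4 is not its branch point (a point on a principal cut is still regular for the continued germ).
So the germ continues analytically to -1/4.

The point is a regular point.


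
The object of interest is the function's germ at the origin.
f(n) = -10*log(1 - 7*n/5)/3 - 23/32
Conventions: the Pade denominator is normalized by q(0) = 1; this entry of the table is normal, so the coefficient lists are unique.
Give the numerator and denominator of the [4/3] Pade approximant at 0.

The Pade approximant has numerator coefficients [-23/32, 767/120, -10969/1200, 147343/45000, -343/3750]; denominator coefficients [1, -12/5, 42/25, -196/625].

Taylor coefficients needed (expand at 0): a_0 = -23/32, a_1 = 14/3, a_2 = 49/15, a_3 = 686/225, a_4 = 2401/750, a_5 = 33614/9375, a_6 = 117649/28125, a_7 = 235298/46875.
Write the denominator as Q(n) = 1 + q1*n + q2*n^2 + q3*n^3. Requiring Q*f - P = O(n^8) with deg P <= 4 kills the coefficients of n^5..n^7 in Q*f:
  n^5: a_5 + q1*a_4 + q2*a_3 + q3*a_2 = 0, i.e. 33614/9375 + (2401/750)*q1 + (686/225)*q2 + (49/15)*q3 = 0.
  n^6: a_6 + q1*a_5 + q2*a_4 + q3*a_3 = 0, i.e. 117649/28125 + (33614/9375)*q1 + (2401/750)*q2 + (686/225)*q3 = 0.
  n^7: a_7 + q1*a_6 + q2*a_5 + q3*a_4 = 0, i.e. 235298/46875 + (117649/28125)*q1 + (33614/9375)*q2 + (2401/750)*q3 = 0.
Solving this linear system: q1 = -12/5, q2 = 42/25, q3 = -196/625.
The numerator is Q*f truncated at degree 4: P0 = a_0 = -23/32; P1 = a_1 + q1*a_0 = 767/120; P2 = a_2 + q1*a_1 + q2*a_0 = -10969/1200; P3 = a_3 + q1*a_2 + q2*a_1 + q3*a_0 = 147343/45000; P4 = a_4 + q1*a_3 + q2*a_2 + q3*a_1 = -343/3750.


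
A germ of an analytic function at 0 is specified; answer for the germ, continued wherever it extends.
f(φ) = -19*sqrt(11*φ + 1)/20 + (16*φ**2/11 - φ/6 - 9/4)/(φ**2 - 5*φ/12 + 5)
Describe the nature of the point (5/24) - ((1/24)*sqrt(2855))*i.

The point is a pole of order 1.

The denominator factor φ**2 - 5*φ/12 + 5 vanishes at (5/24) - ((1/24)*sqrt(2855))*i and appears to the power 1; the numerator there equals (-14939/1584) - ((29/1584)*sqrt(2855))*i, nonzero, and no other factor vanishes.
The branch terms are analytic at this point.
Hence a pole whose order is the multiplicity, 1.
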